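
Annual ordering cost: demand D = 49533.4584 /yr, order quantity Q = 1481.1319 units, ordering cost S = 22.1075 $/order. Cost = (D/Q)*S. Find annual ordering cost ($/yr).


Number of orders = D/Q = 33.4430
Cost = 33.4430 * 22.1075 = 739.3406

739.3406 $/yr


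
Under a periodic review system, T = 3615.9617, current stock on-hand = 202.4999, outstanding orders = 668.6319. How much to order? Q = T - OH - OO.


Inventory position = OH + OO = 202.4999 + 668.6319 = 871.1318
Q = 3615.9617 - 871.1318 = 2744.8299

2744.8299 units


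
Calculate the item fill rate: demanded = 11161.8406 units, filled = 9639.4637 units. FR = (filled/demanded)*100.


FR = 9639.4637 / 11161.8406 * 100 = 86.3609

86.3609%


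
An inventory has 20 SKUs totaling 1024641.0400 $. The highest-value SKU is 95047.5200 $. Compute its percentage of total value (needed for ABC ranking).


Top item = 95047.5200
Total = 1024641.0400
Percentage = 95047.5200 / 1024641.0400 * 100 = 9.2762

9.2762%


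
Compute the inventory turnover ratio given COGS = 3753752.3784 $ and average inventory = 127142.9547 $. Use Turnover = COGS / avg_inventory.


Turnover = 3753752.3784 / 127142.9547 = 29.5239

29.5239


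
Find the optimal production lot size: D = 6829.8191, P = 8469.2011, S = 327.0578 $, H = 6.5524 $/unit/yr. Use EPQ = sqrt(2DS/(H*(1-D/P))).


1 - D/P = 1 - 0.8064 = 0.1936
H*(1-D/P) = 1.2683
2DS = 4467491.2185
EPQ = sqrt(3522293.8848) = 1876.7775

1876.7775 units


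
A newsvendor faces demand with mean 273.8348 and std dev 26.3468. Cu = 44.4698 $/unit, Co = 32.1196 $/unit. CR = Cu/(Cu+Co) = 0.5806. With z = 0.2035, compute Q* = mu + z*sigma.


CR = Cu/(Cu+Co) = 44.4698/(44.4698+32.1196) = 0.5806
z = 0.2035
Q* = 273.8348 + 0.2035 * 26.3468 = 279.1964

279.1964 units


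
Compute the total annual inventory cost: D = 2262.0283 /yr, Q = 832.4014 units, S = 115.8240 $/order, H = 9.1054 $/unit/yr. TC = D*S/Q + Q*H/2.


Ordering cost = D*S/Q = 314.7486
Holding cost = Q*H/2 = 3789.6739
TC = 314.7486 + 3789.6739 = 4104.4224

4104.4224 $/yr


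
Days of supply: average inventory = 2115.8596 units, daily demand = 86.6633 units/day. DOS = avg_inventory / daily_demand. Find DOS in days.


DOS = 2115.8596 / 86.6633 = 24.4147

24.4147 days


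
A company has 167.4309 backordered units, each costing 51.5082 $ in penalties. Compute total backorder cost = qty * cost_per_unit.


Total = 167.4309 * 51.5082 = 8624.0643

8624.0643 $


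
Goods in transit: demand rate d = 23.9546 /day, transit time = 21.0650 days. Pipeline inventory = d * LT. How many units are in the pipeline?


Pipeline = 23.9546 * 21.0650 = 504.6036

504.6036 units


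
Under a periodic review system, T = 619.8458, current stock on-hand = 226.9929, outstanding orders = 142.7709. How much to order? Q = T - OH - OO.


Inventory position = OH + OO = 226.9929 + 142.7709 = 369.7638
Q = 619.8458 - 369.7638 = 250.0820

250.0820 units


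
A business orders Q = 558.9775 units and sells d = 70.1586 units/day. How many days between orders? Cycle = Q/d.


Cycle = 558.9775 / 70.1586 = 7.9673

7.9673 days


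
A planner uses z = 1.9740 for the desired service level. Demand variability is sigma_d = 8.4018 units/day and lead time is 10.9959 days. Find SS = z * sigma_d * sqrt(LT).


sqrt(LT) = sqrt(10.9959) = 3.3160
SS = 1.9740 * 8.4018 * 3.3160 = 54.9965

54.9965 units


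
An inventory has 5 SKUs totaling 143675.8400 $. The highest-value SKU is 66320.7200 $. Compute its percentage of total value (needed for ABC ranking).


Top item = 66320.7200
Total = 143675.8400
Percentage = 66320.7200 / 143675.8400 * 100 = 46.1600

46.1600%


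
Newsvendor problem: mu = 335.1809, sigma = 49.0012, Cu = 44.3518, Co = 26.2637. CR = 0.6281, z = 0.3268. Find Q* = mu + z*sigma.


CR = Cu/(Cu+Co) = 44.3518/(44.3518+26.2637) = 0.6281
z = 0.3268
Q* = 335.1809 + 0.3268 * 49.0012 = 351.1945

351.1945 units


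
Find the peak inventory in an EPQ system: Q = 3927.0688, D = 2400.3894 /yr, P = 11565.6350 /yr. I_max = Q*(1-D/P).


D/P = 0.2075
1 - D/P = 0.7925
I_max = 3927.0688 * 0.7925 = 3112.0254

3112.0254 units


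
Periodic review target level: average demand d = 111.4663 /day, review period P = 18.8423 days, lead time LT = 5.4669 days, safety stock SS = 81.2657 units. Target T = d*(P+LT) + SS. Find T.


P + LT = 24.3092
d*(P+LT) = 111.4663 * 24.3092 = 2709.6566
T = 2709.6566 + 81.2657 = 2790.9223

2790.9223 units


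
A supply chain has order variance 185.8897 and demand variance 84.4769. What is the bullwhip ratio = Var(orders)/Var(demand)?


BW = 185.8897 / 84.4769 = 2.2005

2.2005


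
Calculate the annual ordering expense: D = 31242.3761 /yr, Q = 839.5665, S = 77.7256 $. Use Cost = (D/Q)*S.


Number of orders = D/Q = 37.2125
Cost = 37.2125 * 77.7256 = 2892.3646

2892.3646 $/yr


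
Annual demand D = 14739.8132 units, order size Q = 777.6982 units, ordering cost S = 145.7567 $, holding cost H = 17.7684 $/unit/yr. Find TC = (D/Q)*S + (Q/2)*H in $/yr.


Ordering cost = D*S/Q = 2762.5453
Holding cost = Q*H/2 = 6909.2263
TC = 2762.5453 + 6909.2263 = 9671.7717

9671.7717 $/yr


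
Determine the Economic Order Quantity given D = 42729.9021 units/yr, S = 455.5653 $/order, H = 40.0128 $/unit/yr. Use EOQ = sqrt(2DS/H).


2*D*S = 2 * 42729.9021 * 455.5653 = 38932521.3383
2*D*S/H = 973001.6729
EOQ = sqrt(973001.6729) = 986.4085

986.4085 units


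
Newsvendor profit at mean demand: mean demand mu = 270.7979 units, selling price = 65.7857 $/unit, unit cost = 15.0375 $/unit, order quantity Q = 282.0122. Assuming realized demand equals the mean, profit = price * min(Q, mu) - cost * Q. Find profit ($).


Sales at mu = min(282.0122, 270.7979) = 270.7979
Revenue = 65.7857 * 270.7979 = 17814.6294
Total cost = 15.0375 * 282.0122 = 4240.7585
Profit = 17814.6294 - 4240.7585 = 13573.8710

13573.8710 $


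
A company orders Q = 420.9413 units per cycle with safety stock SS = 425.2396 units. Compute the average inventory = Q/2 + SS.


Q/2 = 210.4707
Avg = 210.4707 + 425.2396 = 635.7102

635.7102 units


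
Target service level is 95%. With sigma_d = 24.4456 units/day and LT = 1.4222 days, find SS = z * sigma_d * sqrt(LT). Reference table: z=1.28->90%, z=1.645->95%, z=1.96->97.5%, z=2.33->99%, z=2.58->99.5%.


From the table, SL = 95% corresponds to z = 1.645
sqrt(LT) = sqrt(1.4222) = 1.1926
SS = 1.645 * 24.4456 * 1.1926 = 47.9564

47.9564 units


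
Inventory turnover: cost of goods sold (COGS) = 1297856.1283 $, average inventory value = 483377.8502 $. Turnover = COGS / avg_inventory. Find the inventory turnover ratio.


Turnover = 1297856.1283 / 483377.8502 = 2.6850

2.6850


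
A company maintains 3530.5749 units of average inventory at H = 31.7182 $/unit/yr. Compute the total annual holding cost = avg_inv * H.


Cost = 3530.5749 * 31.7182 = 111983.4808

111983.4808 $/yr


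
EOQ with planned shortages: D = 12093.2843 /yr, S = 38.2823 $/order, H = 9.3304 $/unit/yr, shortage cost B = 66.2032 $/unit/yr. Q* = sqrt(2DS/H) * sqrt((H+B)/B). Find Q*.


sqrt(2DS/H) = 315.0185
sqrt((H+B)/B) = 1.0681
Q* = 315.0185 * 1.0681 = 336.4857

336.4857 units


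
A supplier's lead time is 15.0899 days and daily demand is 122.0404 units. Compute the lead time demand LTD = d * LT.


LTD = 122.0404 * 15.0899 = 1841.5774

1841.5774 units


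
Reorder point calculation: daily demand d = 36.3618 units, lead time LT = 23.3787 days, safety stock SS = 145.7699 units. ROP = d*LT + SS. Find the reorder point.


d*LT = 36.3618 * 23.3787 = 850.0916
ROP = 850.0916 + 145.7699 = 995.8615

995.8615 units


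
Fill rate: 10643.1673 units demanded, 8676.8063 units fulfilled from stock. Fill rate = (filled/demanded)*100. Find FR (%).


FR = 8676.8063 / 10643.1673 * 100 = 81.5247

81.5247%


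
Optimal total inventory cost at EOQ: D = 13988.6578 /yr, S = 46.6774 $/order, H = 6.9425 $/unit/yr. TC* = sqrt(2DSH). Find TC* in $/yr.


2*D*S*H = 9066268.7281
TC* = sqrt(9066268.7281) = 3011.0245

3011.0245 $/yr


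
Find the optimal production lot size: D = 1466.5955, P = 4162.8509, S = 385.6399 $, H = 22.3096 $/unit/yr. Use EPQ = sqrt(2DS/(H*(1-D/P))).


1 - D/P = 1 - 0.3523 = 0.6477
H*(1-D/P) = 14.4498
2DS = 1131155.4839
EPQ = sqrt(78281.7183) = 279.7887

279.7887 units


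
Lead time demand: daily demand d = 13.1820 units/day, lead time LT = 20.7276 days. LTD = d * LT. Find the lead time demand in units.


LTD = 13.1820 * 20.7276 = 273.2312

273.2312 units


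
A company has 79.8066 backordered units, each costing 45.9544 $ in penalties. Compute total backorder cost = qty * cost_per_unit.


Total = 79.8066 * 45.9544 = 3667.4644

3667.4644 $


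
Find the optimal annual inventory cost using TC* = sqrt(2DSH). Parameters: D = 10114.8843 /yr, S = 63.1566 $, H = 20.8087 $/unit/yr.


2*D*S*H = 26586098.2917
TC* = sqrt(26586098.2917) = 5156.1709

5156.1709 $/yr


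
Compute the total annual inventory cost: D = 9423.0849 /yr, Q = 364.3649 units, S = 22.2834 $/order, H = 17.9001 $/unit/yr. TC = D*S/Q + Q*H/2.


Ordering cost = D*S/Q = 576.2859
Holding cost = Q*H/2 = 3261.0841
TC = 576.2859 + 3261.0841 = 3837.3700

3837.3700 $/yr


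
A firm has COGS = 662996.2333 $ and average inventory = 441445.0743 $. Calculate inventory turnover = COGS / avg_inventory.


Turnover = 662996.2333 / 441445.0743 = 1.5019

1.5019


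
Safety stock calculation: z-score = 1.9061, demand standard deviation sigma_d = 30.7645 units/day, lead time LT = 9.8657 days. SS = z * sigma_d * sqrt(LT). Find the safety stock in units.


sqrt(LT) = sqrt(9.8657) = 3.1410
SS = 1.9061 * 30.7645 * 3.1410 = 184.1872

184.1872 units


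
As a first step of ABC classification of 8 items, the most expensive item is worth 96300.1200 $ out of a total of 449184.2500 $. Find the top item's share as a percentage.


Top item = 96300.1200
Total = 449184.2500
Percentage = 96300.1200 / 449184.2500 * 100 = 21.4389

21.4389%


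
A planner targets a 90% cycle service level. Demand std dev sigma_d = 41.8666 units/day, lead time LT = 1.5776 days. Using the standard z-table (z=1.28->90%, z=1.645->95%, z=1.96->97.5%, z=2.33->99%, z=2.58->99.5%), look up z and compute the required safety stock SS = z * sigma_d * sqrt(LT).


From the table, SL = 90% corresponds to z = 1.28
sqrt(LT) = sqrt(1.5776) = 1.2560
SS = 1.28 * 41.8666 * 1.2560 = 67.3095

67.3095 units


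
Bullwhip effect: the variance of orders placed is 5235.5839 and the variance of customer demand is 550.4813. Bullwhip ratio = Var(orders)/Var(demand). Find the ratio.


BW = 5235.5839 / 550.4813 = 9.5109

9.5109


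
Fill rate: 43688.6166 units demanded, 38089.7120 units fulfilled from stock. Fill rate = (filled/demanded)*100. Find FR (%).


FR = 38089.7120 / 43688.6166 * 100 = 87.1845

87.1845%


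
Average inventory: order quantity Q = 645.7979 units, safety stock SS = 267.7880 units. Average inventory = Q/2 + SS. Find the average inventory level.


Q/2 = 322.8990
Avg = 322.8990 + 267.7880 = 590.6870

590.6870 units


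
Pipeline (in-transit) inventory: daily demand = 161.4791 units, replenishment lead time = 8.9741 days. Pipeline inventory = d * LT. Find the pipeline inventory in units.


Pipeline = 161.4791 * 8.9741 = 1449.1296

1449.1296 units


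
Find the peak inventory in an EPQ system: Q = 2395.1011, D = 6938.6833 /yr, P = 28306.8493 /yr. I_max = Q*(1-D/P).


D/P = 0.2451
1 - D/P = 0.7549
I_max = 2395.1011 * 0.7549 = 1808.0047

1808.0047 units


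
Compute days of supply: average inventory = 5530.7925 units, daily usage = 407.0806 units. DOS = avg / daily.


DOS = 5530.7925 / 407.0806 = 13.5865

13.5865 days


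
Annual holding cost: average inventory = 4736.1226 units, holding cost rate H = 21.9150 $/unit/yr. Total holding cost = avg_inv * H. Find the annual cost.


Cost = 4736.1226 * 21.9150 = 103792.1268

103792.1268 $/yr


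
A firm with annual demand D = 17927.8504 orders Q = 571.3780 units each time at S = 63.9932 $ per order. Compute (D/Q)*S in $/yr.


Number of orders = D/Q = 31.3765
Cost = 31.3765 * 63.9932 = 2007.8836

2007.8836 $/yr


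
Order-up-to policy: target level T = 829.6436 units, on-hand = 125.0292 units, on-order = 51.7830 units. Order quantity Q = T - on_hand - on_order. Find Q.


Inventory position = OH + OO = 125.0292 + 51.7830 = 176.8122
Q = 829.6436 - 176.8122 = 652.8314

652.8314 units


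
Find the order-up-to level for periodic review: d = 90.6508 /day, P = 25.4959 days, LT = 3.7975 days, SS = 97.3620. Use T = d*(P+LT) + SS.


P + LT = 29.2934
d*(P+LT) = 90.6508 * 29.2934 = 2655.4701
T = 2655.4701 + 97.3620 = 2752.8321

2752.8321 units


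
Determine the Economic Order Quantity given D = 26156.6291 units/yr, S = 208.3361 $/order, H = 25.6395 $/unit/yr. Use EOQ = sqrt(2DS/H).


2*D*S = 2 * 26156.6291 * 208.3361 = 10898740.1917
2*D*S/H = 425076.1595
EOQ = sqrt(425076.1595) = 651.9786

651.9786 units


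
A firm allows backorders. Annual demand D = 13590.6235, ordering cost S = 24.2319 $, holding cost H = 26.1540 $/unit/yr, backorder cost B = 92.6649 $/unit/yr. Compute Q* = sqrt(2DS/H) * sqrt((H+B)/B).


sqrt(2DS/H) = 158.6936
sqrt((H+B)/B) = 1.1324
Q* = 158.6936 * 1.1324 = 179.6985

179.6985 units


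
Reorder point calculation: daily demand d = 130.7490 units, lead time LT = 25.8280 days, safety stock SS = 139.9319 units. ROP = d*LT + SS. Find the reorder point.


d*LT = 130.7490 * 25.8280 = 3376.9852
ROP = 3376.9852 + 139.9319 = 3516.9171

3516.9171 units


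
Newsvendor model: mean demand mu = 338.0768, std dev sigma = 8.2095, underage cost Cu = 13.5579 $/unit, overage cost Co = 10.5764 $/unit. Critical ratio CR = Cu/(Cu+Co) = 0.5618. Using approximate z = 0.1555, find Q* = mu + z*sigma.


CR = Cu/(Cu+Co) = 13.5579/(13.5579+10.5764) = 0.5618
z = 0.1555
Q* = 338.0768 + 0.1555 * 8.2095 = 339.3534

339.3534 units


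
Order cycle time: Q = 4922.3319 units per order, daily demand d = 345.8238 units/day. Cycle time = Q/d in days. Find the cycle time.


Cycle = 4922.3319 / 345.8238 = 14.2336

14.2336 days


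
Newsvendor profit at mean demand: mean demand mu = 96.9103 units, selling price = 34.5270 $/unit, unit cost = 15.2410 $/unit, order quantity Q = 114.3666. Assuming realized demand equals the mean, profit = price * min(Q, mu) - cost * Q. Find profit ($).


Sales at mu = min(114.3666, 96.9103) = 96.9103
Revenue = 34.5270 * 96.9103 = 3346.0219
Total cost = 15.2410 * 114.3666 = 1743.0614
Profit = 3346.0219 - 1743.0614 = 1602.9606

1602.9606 $


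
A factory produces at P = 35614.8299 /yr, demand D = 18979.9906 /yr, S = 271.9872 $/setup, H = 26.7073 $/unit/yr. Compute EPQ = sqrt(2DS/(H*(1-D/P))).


1 - D/P = 1 - 0.5329 = 0.4671
H*(1-D/P) = 12.4743
2DS = 10324628.9986
EPQ = sqrt(827669.0868) = 909.7632

909.7632 units


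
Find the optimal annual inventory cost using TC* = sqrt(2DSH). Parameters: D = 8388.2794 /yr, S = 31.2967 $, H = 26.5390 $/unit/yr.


2*D*S*H = 13934326.5728
TC* = sqrt(13934326.5728) = 3732.8711

3732.8711 $/yr


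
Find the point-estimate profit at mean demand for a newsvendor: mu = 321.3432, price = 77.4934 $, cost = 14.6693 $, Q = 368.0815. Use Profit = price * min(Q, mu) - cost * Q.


Sales at mu = min(368.0815, 321.3432) = 321.3432
Revenue = 77.4934 * 321.3432 = 24901.9771
Total cost = 14.6693 * 368.0815 = 5399.4979
Profit = 24901.9771 - 5399.4979 = 19502.4792

19502.4792 $


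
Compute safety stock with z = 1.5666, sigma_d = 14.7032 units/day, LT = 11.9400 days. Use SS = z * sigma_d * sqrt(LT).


sqrt(LT) = sqrt(11.9400) = 3.4554
SS = 1.5666 * 14.7032 * 3.4554 = 79.5925

79.5925 units


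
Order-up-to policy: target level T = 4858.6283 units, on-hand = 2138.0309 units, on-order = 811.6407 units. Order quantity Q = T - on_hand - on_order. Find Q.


Inventory position = OH + OO = 2138.0309 + 811.6407 = 2949.6716
Q = 4858.6283 - 2949.6716 = 1908.9567

1908.9567 units


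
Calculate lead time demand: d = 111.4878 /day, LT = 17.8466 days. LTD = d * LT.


LTD = 111.4878 * 17.8466 = 1989.6782

1989.6782 units


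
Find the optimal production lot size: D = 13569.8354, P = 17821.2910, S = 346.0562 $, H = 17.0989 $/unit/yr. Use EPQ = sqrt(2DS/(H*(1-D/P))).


1 - D/P = 1 - 0.7614 = 0.2386
H*(1-D/P) = 4.0791
2DS = 9391851.3463
EPQ = sqrt(2302420.0122) = 1517.3727

1517.3727 units


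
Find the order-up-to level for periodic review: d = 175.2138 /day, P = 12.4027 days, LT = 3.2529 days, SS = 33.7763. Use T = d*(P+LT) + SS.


P + LT = 15.6556
d*(P+LT) = 175.2138 * 15.6556 = 2743.0772
T = 2743.0772 + 33.7763 = 2776.8535

2776.8535 units


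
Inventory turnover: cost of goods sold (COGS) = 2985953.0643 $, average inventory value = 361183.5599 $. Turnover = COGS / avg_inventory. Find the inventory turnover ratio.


Turnover = 2985953.0643 / 361183.5599 = 8.2671

8.2671


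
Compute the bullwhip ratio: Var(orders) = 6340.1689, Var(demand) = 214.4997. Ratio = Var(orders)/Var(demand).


BW = 6340.1689 / 214.4997 = 29.5579

29.5579


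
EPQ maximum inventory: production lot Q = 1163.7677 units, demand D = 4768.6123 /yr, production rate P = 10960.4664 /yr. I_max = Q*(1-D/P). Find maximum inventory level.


D/P = 0.4351
1 - D/P = 0.5649
I_max = 1163.7677 * 0.5649 = 657.4428

657.4428 units


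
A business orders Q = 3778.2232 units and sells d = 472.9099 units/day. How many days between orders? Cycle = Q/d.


Cycle = 3778.2232 / 472.9099 = 7.9893

7.9893 days


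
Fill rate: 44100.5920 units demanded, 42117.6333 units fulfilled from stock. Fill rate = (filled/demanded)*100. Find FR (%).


FR = 42117.6333 / 44100.5920 * 100 = 95.5036

95.5036%


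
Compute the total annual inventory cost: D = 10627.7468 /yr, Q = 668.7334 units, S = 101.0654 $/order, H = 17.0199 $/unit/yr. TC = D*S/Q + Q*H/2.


Ordering cost = D*S/Q = 1606.1669
Holding cost = Q*H/2 = 5690.8878
TC = 1606.1669 + 5690.8878 = 7297.0547

7297.0547 $/yr


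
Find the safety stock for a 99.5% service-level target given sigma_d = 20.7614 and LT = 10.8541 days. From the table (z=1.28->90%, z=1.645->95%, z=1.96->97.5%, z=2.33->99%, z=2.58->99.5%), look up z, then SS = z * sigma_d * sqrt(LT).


From the table, SL = 99.5% corresponds to z = 2.58
sqrt(LT) = sqrt(10.8541) = 3.2946
SS = 2.58 * 20.7614 * 3.2946 = 176.4710

176.4710 units


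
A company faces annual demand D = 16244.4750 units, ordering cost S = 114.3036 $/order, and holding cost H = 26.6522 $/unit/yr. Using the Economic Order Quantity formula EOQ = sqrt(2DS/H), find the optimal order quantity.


2*D*S = 2 * 16244.4750 * 114.3036 = 3713603.9452
2*D*S/H = 139335.7376
EOQ = sqrt(139335.7376) = 373.2770

373.2770 units


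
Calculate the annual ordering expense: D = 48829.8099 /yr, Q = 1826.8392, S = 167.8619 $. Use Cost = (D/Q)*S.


Number of orders = D/Q = 26.7291
Cost = 26.7291 * 167.8619 = 4486.8014

4486.8014 $/yr


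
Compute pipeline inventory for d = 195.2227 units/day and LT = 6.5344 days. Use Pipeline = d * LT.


Pipeline = 195.2227 * 6.5344 = 1275.6632

1275.6632 units


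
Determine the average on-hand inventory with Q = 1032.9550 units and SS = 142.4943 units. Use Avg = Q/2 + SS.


Q/2 = 516.4775
Avg = 516.4775 + 142.4943 = 658.9718

658.9718 units


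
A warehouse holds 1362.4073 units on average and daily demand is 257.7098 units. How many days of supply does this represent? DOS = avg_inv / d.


DOS = 1362.4073 / 257.7098 = 5.2866

5.2866 days


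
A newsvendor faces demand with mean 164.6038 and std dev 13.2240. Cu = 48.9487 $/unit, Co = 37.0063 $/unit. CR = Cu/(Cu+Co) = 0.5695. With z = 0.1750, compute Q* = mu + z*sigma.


CR = Cu/(Cu+Co) = 48.9487/(48.9487+37.0063) = 0.5695
z = 0.1750
Q* = 164.6038 + 0.1750 * 13.2240 = 166.9180

166.9180 units


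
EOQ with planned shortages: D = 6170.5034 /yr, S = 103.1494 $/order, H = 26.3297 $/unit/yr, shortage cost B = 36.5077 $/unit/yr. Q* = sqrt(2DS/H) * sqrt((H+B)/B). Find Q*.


sqrt(2DS/H) = 219.8800
sqrt((H+B)/B) = 1.3119
Q* = 219.8800 * 1.3119 = 288.4713

288.4713 units


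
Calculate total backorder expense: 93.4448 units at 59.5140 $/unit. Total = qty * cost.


Total = 93.4448 * 59.5140 = 5561.2738

5561.2738 $


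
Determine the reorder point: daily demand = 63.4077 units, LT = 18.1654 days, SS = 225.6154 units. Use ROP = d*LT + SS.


d*LT = 63.4077 * 18.1654 = 1151.8262
ROP = 1151.8262 + 225.6154 = 1377.4416

1377.4416 units


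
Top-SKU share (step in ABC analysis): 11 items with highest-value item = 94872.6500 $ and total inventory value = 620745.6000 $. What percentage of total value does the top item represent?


Top item = 94872.6500
Total = 620745.6000
Percentage = 94872.6500 / 620745.6000 * 100 = 15.2837

15.2837%


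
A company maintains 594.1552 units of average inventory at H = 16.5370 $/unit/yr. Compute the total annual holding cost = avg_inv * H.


Cost = 594.1552 * 16.5370 = 9825.5445

9825.5445 $/yr


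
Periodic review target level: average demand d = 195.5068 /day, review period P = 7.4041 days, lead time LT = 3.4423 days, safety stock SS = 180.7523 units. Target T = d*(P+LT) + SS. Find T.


P + LT = 10.8464
d*(P+LT) = 195.5068 * 10.8464 = 2120.5450
T = 2120.5450 + 180.7523 = 2301.2973

2301.2973 units


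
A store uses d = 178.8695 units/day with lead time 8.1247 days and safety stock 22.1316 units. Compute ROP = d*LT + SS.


d*LT = 178.8695 * 8.1247 = 1453.2610
ROP = 1453.2610 + 22.1316 = 1475.3926

1475.3926 units


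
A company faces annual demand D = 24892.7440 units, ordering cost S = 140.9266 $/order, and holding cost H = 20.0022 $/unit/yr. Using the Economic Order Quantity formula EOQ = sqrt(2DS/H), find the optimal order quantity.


2*D*S = 2 * 24892.7440 * 140.9266 = 7016099.5532
2*D*S/H = 350766.3934
EOQ = sqrt(350766.3934) = 592.2553

592.2553 units


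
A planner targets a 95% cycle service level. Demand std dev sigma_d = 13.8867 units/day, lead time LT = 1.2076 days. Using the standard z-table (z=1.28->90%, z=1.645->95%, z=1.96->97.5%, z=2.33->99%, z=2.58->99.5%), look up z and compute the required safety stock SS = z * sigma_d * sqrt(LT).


From the table, SL = 95% corresponds to z = 1.645
sqrt(LT) = sqrt(1.2076) = 1.0989
SS = 1.645 * 13.8867 * 1.0989 = 25.1031

25.1031 units


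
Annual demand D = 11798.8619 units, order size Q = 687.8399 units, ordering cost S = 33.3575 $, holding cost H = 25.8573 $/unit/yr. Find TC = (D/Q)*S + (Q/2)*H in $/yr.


Ordering cost = D*S/Q = 572.1979
Holding cost = Q*H/2 = 8892.8413
TC = 572.1979 + 8892.8413 = 9465.0392

9465.0392 $/yr


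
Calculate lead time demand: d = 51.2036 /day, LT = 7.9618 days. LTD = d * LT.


LTD = 51.2036 * 7.9618 = 407.6728

407.6728 units


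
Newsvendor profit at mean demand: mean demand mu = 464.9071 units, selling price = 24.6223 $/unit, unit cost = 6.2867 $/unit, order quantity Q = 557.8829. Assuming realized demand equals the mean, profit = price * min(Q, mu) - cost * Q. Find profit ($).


Sales at mu = min(557.8829, 464.9071) = 464.9071
Revenue = 24.6223 * 464.9071 = 11447.0821
Total cost = 6.2867 * 557.8829 = 3507.2424
Profit = 11447.0821 - 3507.2424 = 7939.8397

7939.8397 $


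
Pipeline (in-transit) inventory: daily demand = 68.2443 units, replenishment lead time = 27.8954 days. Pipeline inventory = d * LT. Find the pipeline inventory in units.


Pipeline = 68.2443 * 27.8954 = 1903.7020

1903.7020 units


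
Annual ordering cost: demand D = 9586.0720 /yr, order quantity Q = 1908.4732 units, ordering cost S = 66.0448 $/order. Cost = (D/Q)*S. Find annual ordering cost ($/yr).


Number of orders = D/Q = 5.0229
Cost = 5.0229 * 66.0448 = 331.7365

331.7365 $/yr


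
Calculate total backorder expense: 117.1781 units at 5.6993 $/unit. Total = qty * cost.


Total = 117.1781 * 5.6993 = 667.8331

667.8331 $


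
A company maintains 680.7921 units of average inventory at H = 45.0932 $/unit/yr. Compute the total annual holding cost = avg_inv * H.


Cost = 680.7921 * 45.0932 = 30699.0943

30699.0943 $/yr


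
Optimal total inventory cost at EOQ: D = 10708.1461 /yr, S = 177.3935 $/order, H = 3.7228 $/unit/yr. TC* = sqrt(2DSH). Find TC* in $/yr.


2*D*S*H = 14143330.5439
TC* = sqrt(14143330.5439) = 3760.7620

3760.7620 $/yr


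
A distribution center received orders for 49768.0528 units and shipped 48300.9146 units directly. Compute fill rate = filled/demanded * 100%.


FR = 48300.9146 / 49768.0528 * 100 = 97.0520

97.0520%


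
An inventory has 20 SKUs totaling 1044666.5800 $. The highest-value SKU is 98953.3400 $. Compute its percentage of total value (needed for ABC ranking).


Top item = 98953.3400
Total = 1044666.5800
Percentage = 98953.3400 / 1044666.5800 * 100 = 9.4722

9.4722%


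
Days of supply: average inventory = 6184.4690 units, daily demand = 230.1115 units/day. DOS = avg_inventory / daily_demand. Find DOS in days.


DOS = 6184.4690 / 230.1115 = 26.8760

26.8760 days


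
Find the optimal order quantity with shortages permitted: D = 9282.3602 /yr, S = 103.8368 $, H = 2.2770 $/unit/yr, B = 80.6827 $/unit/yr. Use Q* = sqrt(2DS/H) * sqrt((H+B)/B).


sqrt(2DS/H) = 920.1070
sqrt((H+B)/B) = 1.0140
Q* = 920.1070 * 1.0140 = 933.0002

933.0002 units


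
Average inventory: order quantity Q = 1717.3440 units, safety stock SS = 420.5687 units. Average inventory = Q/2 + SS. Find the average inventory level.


Q/2 = 858.6720
Avg = 858.6720 + 420.5687 = 1279.2407

1279.2407 units


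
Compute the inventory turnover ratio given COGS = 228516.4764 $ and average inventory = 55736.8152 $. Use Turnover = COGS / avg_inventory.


Turnover = 228516.4764 / 55736.8152 = 4.0999

4.0999


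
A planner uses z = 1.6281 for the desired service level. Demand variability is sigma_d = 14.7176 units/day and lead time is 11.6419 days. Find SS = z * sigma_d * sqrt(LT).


sqrt(LT) = sqrt(11.6419) = 3.4120
SS = 1.6281 * 14.7176 * 3.4120 = 81.7580

81.7580 units


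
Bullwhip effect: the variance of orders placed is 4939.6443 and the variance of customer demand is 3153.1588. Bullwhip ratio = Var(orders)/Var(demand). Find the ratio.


BW = 4939.6443 / 3153.1588 = 1.5666

1.5666


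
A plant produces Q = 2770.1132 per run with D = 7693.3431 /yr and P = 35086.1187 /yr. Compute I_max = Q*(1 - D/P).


D/P = 0.2193
1 - D/P = 0.7807
I_max = 2770.1132 * 0.7807 = 2162.7097

2162.7097 units


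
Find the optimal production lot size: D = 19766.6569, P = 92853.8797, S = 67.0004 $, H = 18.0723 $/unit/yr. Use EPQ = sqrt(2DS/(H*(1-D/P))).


1 - D/P = 1 - 0.2129 = 0.7871
H*(1-D/P) = 14.2251
2DS = 2648747.8379
EPQ = sqrt(186202.6180) = 431.5120

431.5120 units


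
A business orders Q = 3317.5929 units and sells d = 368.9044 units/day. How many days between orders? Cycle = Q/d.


Cycle = 3317.5929 / 368.9044 = 8.9931

8.9931 days


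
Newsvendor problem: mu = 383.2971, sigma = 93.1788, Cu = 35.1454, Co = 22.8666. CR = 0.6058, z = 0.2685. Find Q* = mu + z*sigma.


CR = Cu/(Cu+Co) = 35.1454/(35.1454+22.8666) = 0.6058
z = 0.2685
Q* = 383.2971 + 0.2685 * 93.1788 = 408.3156

408.3156 units


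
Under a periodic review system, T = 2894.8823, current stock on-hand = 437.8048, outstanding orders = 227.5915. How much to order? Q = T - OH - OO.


Inventory position = OH + OO = 437.8048 + 227.5915 = 665.3963
Q = 2894.8823 - 665.3963 = 2229.4860

2229.4860 units


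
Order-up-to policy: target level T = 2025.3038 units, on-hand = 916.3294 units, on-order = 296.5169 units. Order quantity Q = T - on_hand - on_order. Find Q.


Inventory position = OH + OO = 916.3294 + 296.5169 = 1212.8463
Q = 2025.3038 - 1212.8463 = 812.4575

812.4575 units


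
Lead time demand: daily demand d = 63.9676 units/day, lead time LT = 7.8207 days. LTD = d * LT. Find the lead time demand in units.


LTD = 63.9676 * 7.8207 = 500.2714

500.2714 units


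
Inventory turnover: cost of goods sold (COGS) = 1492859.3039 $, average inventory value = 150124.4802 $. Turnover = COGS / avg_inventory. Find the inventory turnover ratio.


Turnover = 1492859.3039 / 150124.4802 = 9.9441

9.9441


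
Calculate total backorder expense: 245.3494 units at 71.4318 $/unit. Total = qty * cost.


Total = 245.3494 * 71.4318 = 17525.7493

17525.7493 $


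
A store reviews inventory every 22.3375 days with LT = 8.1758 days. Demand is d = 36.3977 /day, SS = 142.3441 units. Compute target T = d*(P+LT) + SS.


P + LT = 30.5133
d*(P+LT) = 36.3977 * 30.5133 = 1110.6139
T = 1110.6139 + 142.3441 = 1252.9580

1252.9580 units


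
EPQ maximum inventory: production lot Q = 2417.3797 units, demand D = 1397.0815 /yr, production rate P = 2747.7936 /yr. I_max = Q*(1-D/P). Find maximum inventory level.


D/P = 0.5084
1 - D/P = 0.4916
I_max = 2417.3797 * 0.4916 = 1188.2930

1188.2930 units


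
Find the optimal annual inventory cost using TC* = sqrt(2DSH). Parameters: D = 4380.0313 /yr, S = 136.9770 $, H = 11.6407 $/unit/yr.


2*D*S*H = 13967991.3320
TC* = sqrt(13967991.3320) = 3737.3776

3737.3776 $/yr


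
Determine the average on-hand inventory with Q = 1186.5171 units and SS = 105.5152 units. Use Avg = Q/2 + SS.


Q/2 = 593.2586
Avg = 593.2586 + 105.5152 = 698.7738

698.7738 units


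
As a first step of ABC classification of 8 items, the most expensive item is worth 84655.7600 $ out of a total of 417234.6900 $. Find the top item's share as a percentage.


Top item = 84655.7600
Total = 417234.6900
Percentage = 84655.7600 / 417234.6900 * 100 = 20.2897

20.2897%


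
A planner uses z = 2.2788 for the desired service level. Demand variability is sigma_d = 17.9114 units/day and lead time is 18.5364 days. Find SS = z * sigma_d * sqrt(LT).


sqrt(LT) = sqrt(18.5364) = 4.3054
SS = 2.2788 * 17.9114 * 4.3054 = 175.7310

175.7310 units


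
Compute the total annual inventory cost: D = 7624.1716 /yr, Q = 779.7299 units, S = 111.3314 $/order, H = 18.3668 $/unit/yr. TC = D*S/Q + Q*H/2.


Ordering cost = D*S/Q = 1088.5945
Holding cost = Q*H/2 = 7160.5716
TC = 1088.5945 + 7160.5716 = 8249.1661

8249.1661 $/yr


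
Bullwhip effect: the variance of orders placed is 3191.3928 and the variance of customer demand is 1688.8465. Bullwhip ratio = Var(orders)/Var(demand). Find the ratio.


BW = 3191.3928 / 1688.8465 = 1.8897

1.8897


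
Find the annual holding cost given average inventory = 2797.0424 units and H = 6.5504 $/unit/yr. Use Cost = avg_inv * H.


Cost = 2797.0424 * 6.5504 = 18321.7465

18321.7465 $/yr


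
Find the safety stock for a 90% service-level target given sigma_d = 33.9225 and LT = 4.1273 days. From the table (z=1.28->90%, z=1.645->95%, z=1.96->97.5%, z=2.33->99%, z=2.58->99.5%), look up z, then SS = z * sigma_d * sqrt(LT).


From the table, SL = 90% corresponds to z = 1.28
sqrt(LT) = sqrt(4.1273) = 2.0316
SS = 1.28 * 33.9225 * 2.0316 = 88.2126

88.2126 units


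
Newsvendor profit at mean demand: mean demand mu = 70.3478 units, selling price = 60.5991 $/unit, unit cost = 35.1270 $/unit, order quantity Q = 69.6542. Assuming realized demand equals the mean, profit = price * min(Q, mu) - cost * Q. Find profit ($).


Sales at mu = min(69.6542, 70.3478) = 69.6542
Revenue = 60.5991 * 69.6542 = 4220.9818
Total cost = 35.1270 * 69.6542 = 2446.7431
Profit = 4220.9818 - 2446.7431 = 1774.2387

1774.2387 $


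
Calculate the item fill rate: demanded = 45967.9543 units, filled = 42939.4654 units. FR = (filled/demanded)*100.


FR = 42939.4654 / 45967.9543 * 100 = 93.4117

93.4117%


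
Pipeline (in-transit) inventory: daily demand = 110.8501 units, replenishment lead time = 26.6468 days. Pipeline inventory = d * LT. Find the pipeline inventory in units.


Pipeline = 110.8501 * 26.6468 = 2953.8004

2953.8004 units


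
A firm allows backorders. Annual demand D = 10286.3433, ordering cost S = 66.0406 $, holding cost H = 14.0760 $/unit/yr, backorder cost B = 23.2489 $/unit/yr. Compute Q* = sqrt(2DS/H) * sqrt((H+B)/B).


sqrt(2DS/H) = 310.6786
sqrt((H+B)/B) = 1.2671
Q* = 310.6786 * 1.2671 = 393.6493

393.6493 units


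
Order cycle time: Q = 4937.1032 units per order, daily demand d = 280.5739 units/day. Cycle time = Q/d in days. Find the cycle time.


Cycle = 4937.1032 / 280.5739 = 17.5964

17.5964 days


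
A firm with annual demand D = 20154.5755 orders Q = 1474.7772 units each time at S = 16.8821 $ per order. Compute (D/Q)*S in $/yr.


Number of orders = D/Q = 13.6662
Cost = 13.6662 * 16.8821 = 230.7139

230.7139 $/yr


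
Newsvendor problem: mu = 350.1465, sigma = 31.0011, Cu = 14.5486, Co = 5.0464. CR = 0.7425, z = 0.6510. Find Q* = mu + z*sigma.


CR = Cu/(Cu+Co) = 14.5486/(14.5486+5.0464) = 0.7425
z = 0.6510
Q* = 350.1465 + 0.6510 * 31.0011 = 370.3282

370.3282 units


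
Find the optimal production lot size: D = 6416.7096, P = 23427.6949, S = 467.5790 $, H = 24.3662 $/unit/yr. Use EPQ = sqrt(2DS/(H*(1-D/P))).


1 - D/P = 1 - 0.2739 = 0.7261
H*(1-D/P) = 17.6924
2DS = 6000637.3161
EPQ = sqrt(339163.9340) = 582.3778

582.3778 units


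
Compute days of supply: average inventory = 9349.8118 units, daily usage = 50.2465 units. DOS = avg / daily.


DOS = 9349.8118 / 50.2465 = 186.0789

186.0789 days


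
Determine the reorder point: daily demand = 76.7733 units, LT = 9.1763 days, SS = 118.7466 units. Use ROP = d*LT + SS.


d*LT = 76.7733 * 9.1763 = 704.4948
ROP = 704.4948 + 118.7466 = 823.2414

823.2414 units


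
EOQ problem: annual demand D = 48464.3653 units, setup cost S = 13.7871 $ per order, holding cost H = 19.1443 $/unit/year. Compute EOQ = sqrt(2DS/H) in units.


2*D*S = 2 * 48464.3653 * 13.7871 = 1336366.1017
2*D*S/H = 69804.9081
EOQ = sqrt(69804.9081) = 264.2062

264.2062 units


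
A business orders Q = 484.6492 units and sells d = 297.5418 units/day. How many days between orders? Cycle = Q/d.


Cycle = 484.6492 / 297.5418 = 1.6288

1.6288 days


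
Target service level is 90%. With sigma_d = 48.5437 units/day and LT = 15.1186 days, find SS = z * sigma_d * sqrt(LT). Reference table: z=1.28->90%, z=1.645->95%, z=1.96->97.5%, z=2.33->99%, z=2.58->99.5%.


From the table, SL = 90% corresponds to z = 1.28
sqrt(LT) = sqrt(15.1186) = 3.8883
SS = 1.28 * 48.5437 * 3.8883 = 241.6009

241.6009 units


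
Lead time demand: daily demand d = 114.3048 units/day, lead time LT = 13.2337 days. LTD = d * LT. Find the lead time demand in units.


LTD = 114.3048 * 13.2337 = 1512.6754

1512.6754 units


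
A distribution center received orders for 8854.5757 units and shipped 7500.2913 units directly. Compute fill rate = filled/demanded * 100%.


FR = 7500.2913 / 8854.5757 * 100 = 84.7053

84.7053%


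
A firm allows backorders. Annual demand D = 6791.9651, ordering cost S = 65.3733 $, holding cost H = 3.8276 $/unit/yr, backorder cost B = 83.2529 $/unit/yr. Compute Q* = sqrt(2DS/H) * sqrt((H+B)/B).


sqrt(2DS/H) = 481.6701
sqrt((H+B)/B) = 1.0227
Q* = 481.6701 * 1.0227 = 492.6182

492.6182 units


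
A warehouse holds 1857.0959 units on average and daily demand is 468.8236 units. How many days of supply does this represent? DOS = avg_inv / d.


DOS = 1857.0959 / 468.8236 = 3.9612

3.9612 days


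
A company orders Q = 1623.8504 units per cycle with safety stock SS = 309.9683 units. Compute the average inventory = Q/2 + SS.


Q/2 = 811.9252
Avg = 811.9252 + 309.9683 = 1121.8935

1121.8935 units


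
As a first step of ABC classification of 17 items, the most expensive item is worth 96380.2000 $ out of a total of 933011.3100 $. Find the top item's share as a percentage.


Top item = 96380.2000
Total = 933011.3100
Percentage = 96380.2000 / 933011.3100 * 100 = 10.3300

10.3300%


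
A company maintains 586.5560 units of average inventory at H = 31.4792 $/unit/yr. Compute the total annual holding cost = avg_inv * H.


Cost = 586.5560 * 31.4792 = 18464.3136

18464.3136 $/yr


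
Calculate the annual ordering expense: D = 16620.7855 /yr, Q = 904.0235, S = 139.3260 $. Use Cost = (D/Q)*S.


Number of orders = D/Q = 18.3853
Cost = 18.3853 * 139.3260 = 2561.5568

2561.5568 $/yr


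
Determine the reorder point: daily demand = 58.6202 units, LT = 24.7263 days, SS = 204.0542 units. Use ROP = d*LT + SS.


d*LT = 58.6202 * 24.7263 = 1449.4607
ROP = 1449.4607 + 204.0542 = 1653.5149

1653.5149 units


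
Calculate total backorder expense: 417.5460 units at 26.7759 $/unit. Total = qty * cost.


Total = 417.5460 * 26.7759 = 11180.1699

11180.1699 $


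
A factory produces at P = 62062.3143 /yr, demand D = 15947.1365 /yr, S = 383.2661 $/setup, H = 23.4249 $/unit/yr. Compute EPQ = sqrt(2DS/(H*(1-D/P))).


1 - D/P = 1 - 0.2570 = 0.7430
H*(1-D/P) = 17.4058
2DS = 12223993.6250
EPQ = sqrt(702294.7924) = 838.0303

838.0303 units


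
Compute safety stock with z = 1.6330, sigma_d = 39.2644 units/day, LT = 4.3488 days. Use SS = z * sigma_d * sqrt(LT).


sqrt(LT) = sqrt(4.3488) = 2.0854
SS = 1.6330 * 39.2644 * 2.0854 = 133.7118

133.7118 units


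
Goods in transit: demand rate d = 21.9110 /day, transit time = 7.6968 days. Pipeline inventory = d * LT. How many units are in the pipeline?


Pipeline = 21.9110 * 7.6968 = 168.6446

168.6446 units


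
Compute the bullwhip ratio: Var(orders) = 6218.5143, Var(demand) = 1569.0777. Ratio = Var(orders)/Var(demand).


BW = 6218.5143 / 1569.0777 = 3.9632

3.9632


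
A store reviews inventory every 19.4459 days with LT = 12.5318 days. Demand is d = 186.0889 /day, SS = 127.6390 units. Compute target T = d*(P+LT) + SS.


P + LT = 31.9777
d*(P+LT) = 186.0889 * 31.9777 = 5950.6950
T = 5950.6950 + 127.6390 = 6078.3340

6078.3340 units


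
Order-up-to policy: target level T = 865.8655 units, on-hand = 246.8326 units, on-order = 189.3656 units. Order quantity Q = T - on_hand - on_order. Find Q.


Inventory position = OH + OO = 246.8326 + 189.3656 = 436.1982
Q = 865.8655 - 436.1982 = 429.6673

429.6673 units


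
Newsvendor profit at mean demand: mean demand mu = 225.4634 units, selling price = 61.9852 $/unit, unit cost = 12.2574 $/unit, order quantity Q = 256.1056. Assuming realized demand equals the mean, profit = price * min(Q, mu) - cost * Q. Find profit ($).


Sales at mu = min(256.1056, 225.4634) = 225.4634
Revenue = 61.9852 * 225.4634 = 13975.3939
Total cost = 12.2574 * 256.1056 = 3139.1888
Profit = 13975.3939 - 3139.1888 = 10836.2052

10836.2052 $


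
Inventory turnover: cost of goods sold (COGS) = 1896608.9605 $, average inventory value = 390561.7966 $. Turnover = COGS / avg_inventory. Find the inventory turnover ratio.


Turnover = 1896608.9605 / 390561.7966 = 4.8561

4.8561


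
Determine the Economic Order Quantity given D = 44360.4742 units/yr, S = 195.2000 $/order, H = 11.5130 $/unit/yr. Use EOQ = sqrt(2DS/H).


2*D*S = 2 * 44360.4742 * 195.2000 = 17318329.1277
2*D*S/H = 1504241.2167
EOQ = sqrt(1504241.2167) = 1226.4751

1226.4751 units


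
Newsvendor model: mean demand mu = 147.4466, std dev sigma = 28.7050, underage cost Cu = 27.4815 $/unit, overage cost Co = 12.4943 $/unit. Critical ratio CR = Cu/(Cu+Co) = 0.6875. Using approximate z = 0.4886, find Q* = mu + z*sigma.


CR = Cu/(Cu+Co) = 27.4815/(27.4815+12.4943) = 0.6875
z = 0.4886
Q* = 147.4466 + 0.4886 * 28.7050 = 161.4719

161.4719 units


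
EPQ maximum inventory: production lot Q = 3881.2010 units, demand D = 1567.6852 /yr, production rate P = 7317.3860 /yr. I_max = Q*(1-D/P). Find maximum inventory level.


D/P = 0.2142
1 - D/P = 0.7858
I_max = 3881.2010 * 0.7858 = 3049.6880

3049.6880 units


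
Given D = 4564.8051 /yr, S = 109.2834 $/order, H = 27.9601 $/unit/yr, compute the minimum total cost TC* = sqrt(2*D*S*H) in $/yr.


2*D*S*H = 27896206.7910
TC* = sqrt(27896206.7910) = 5281.6860

5281.6860 $/yr


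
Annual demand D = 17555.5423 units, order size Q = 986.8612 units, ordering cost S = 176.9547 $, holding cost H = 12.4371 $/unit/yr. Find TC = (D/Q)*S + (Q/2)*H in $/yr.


Ordering cost = D*S/Q = 3147.8953
Holding cost = Q*H/2 = 6136.8457
TC = 3147.8953 + 6136.8457 = 9284.7410

9284.7410 $/yr
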